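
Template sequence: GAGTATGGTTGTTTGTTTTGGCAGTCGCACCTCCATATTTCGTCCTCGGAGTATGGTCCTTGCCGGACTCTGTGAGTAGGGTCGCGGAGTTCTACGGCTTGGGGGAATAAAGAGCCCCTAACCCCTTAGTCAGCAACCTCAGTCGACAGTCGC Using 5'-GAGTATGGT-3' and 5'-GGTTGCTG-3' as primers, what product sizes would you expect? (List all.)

138 bp, 90 bp

The forward primer GAGTATGGT matches the top strand at positions 1–9, 49–57.
The reverse primer's reverse complement is CAGCAACC, matching at positions 131–138.
Each forward site pairs with the reverse site to give a product ending at position 138: sizes 138, 90 bp.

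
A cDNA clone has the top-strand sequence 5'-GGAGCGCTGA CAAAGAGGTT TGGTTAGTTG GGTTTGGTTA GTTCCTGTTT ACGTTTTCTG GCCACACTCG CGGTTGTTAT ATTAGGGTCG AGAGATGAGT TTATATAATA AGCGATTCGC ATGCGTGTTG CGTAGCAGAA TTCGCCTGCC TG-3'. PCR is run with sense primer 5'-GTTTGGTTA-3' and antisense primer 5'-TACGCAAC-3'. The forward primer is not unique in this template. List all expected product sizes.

117 bp, 103 bp

The forward primer GTTTGGTTA matches the top strand at positions 18–26, 32–40.
The reverse primer's reverse complement is GTTGCGTA, matching at positions 127–134.
Each forward site pairs with the reverse site to give a product ending at position 134: sizes 117, 103 bp.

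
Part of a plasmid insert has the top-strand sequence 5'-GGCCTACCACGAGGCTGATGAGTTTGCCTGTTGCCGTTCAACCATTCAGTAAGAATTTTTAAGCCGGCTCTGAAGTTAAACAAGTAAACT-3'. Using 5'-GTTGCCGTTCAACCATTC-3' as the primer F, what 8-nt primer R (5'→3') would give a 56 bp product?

5'-ACTTGTTT-3'

The forward primer binds at positions 30–47, so a 56 bp product ends at position 30 + 56 − 1 = 85.
The reverse primer anneals to the top strand over positions 78–85, i.e. to AAACAAGT.
Its sequence written 5'→3' is the reverse complement: ACTTGTTT.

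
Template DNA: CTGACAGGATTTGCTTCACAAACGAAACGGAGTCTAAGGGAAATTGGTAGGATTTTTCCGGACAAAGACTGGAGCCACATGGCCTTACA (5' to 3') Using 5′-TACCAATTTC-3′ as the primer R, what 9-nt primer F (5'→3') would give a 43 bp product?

The reverse primer's reverse complement GAAATTGGTA matches the template at positions 40–49, so the product ends at position 49.
A 43 bp product then starts at position 49 − 43 + 1 = 7.
The forward primer is identical to the top strand there: GGATTTGCT.

5'-GGATTTGCT-3'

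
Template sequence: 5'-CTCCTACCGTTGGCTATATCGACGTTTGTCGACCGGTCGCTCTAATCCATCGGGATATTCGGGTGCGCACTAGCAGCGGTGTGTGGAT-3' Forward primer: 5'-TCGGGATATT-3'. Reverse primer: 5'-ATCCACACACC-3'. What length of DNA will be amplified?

Forward primer TCGGGATATT is found on the top strand at positions 50–59.
Reverse complement of the reverse primer: GGTGTGTGGAT. This occurs on the top strand at positions 78–88.
Amplicon spans positions 50–88: 39 bp.

39 bp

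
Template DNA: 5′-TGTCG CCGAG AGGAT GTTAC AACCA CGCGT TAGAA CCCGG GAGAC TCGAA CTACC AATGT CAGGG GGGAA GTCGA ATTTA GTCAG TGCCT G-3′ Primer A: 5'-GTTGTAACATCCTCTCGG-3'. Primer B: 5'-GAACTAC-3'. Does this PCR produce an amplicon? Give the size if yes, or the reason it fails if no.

No product — the primers' 3' ends point away from each other.

Primer A (GTTGTAACATCCTCTCGG) has reverse complement CCGAGAGGATGTTACAAC, which matches the top strand at positions 6–23; primer A anneals to the top strand there with its 3' end pointing upstream toward position 6.
Primer B (GAACTAC) matches the top strand directly at positions 48–54; it anneals to the bottom strand with its 3' end pointing downstream toward position 54.
The 3' ends diverge (primer A extends toward position 1, primer B toward position 91), so the primers never converge on a shared product.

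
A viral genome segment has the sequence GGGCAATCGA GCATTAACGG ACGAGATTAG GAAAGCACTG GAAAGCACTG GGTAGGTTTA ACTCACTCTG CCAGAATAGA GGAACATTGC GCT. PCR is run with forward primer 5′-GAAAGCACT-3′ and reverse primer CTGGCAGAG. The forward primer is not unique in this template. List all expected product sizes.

The forward primer GAAAGCACT matches the top strand at positions 31–39, 41–49.
The reverse primer's reverse complement is CTCTGCCAG, matching at positions 66–74.
Each forward site pairs with the reverse site to give a product ending at position 74: sizes 44, 34 bp.

44 bp, 34 bp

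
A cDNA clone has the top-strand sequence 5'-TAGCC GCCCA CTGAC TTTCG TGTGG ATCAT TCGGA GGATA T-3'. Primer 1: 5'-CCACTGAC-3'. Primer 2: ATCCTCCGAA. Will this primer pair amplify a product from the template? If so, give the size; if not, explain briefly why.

Yes — a 32 bp product.

Primer 1 (CCACTGAC) matches the top strand at positions 8–15; it acts as a forward primer.
Primer 2's reverse complement is TTCGGAGGAT, matching the top strand at positions 30–39; it acts as a reverse primer.
The 3' ends face each other across positions 8–39, giving a 32 bp product.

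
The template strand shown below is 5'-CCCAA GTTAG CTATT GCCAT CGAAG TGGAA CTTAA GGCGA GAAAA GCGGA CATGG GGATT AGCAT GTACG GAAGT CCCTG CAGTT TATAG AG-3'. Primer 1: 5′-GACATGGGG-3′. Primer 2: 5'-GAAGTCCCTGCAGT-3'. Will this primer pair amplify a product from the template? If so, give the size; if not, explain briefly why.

No product — both primers anneal to the same strand and extend in the same direction.

Primer 1 (GACATGGGG) matches the top strand at positions 49–57 (3' end points downstream).
Primer 2 (GAAGTCCCTGCAGT) also matches the top strand directly, at positions 71–84 — its reverse complement ACTGCAGGGACTTC is not present.
Both primers anneal to the bottom strand with 3' ends pointing the same way, so neither can prime synthesis back toward the other.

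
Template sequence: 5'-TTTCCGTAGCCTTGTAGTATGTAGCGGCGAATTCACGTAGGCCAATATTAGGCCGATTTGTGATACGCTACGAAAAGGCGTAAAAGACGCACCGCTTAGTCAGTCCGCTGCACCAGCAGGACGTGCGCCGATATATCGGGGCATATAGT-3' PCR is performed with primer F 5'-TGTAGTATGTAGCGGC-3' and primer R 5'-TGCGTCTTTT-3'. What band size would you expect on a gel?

79 bp

The forward primer matches the template at positions 13–28.
Reverse complement of the reverse primer: AAAAGACGCA. This occurs on the top strand at positions 82–91.
The product runs from position 13 to position 91, so its length is 91 − 13 + 1 = 79 bp.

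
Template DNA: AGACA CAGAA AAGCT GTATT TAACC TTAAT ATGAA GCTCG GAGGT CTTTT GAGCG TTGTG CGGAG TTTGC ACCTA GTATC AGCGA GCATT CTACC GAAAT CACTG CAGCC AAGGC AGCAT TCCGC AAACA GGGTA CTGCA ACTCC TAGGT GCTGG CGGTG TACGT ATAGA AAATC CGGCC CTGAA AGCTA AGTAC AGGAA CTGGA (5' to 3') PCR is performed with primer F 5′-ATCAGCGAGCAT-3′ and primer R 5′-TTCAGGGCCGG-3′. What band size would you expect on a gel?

108 bp

Scanning the template, ATCAGCGAGCAT occurs at positions 78–89; this primer anneals to the bottom strand there with its 3' end pointing downstream.
The reverse primer's reverse complement is CCGGCCCTGAA, which matches the template at positions 175–185.
Amplicon spans positions 78–185: 108 bp.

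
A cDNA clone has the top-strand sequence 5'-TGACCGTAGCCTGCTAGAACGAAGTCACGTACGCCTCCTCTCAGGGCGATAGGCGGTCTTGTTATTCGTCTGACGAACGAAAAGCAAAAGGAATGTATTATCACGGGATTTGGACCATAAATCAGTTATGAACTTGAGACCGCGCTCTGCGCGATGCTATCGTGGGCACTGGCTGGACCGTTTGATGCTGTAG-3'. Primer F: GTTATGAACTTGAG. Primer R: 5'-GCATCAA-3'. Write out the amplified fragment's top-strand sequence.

Forward primer GTTATGAACTTGAG is found on the top strand at positions 125–138.
Taking the reverse complement of GCATCAA gives TTGATGC, found at positions 182–188 on the template; the primer anneals here to the top strand with its 3' end pointing upstream.
The product is the template from position 125 through 188 (64 bp).

5'-GTTATGAACTTGAGACCGCGCTCTGCGCGATGCTATCGTGGGCACTGGCTGGACCGTTTGATGC-3'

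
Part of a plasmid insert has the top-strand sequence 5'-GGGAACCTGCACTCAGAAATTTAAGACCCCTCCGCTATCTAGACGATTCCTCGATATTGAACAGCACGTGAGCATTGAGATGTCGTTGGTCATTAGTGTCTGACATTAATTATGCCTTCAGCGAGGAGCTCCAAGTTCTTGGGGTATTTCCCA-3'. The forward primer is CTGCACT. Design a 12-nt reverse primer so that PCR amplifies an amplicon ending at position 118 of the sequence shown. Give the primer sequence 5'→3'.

5'-AAGGCATAATTA-3'

The forward primer binds at positions 7–13; the product's 3' end on the top strand is position 118.
The reverse primer anneals to the top strand over positions 107–118, i.e. to TAATTATGCCTT.
Its sequence written 5'→3' is the reverse complement: AAGGCATAATTA.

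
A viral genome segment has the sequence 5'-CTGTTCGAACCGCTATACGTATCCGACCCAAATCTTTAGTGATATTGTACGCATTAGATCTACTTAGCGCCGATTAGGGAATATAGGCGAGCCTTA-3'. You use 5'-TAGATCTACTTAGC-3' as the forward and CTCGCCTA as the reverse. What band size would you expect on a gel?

37 bp

The forward primer matches the template at positions 55–68.
The reverse primer's reverse complement is TAGGCGAG, which matches the template at positions 84–91.
The product runs from position 55 to position 91, so its length is 91 − 55 + 1 = 37 bp.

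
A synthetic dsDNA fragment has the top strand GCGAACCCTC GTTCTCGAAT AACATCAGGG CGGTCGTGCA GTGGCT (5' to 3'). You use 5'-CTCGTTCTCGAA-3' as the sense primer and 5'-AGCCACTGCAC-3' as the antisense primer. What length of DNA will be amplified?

39 bp

Forward primer CTCGTTCTCGAA is found on the top strand at positions 8–19.
Reverse complement of the reverse primer: GTGCAGTGGCT. This occurs on the top strand at positions 36–46.
Product length = (reverse-primer end) − (forward-primer start) + 1 = 46 − 8 + 1 = 39 bp.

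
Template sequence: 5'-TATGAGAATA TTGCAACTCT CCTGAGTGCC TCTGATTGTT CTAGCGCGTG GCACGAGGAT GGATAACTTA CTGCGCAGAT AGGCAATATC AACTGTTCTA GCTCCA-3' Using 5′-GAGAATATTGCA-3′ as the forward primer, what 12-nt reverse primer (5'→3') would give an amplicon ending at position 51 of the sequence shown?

The forward primer binds at positions 4–15; the product's 3' end on the top strand is position 51.
The reverse primer anneals to the top strand over positions 40–51, i.e. to TCTAGCGCGTGG.
Its sequence written 5'→3' is the reverse complement: CCACGCGCTAGA.

5'-CCACGCGCTAGA-3'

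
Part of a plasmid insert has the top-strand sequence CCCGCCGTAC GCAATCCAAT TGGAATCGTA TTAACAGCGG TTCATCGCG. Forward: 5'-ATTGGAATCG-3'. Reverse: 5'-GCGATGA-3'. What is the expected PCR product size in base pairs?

30 bp

Scanning the template, ATTGGAATCG occurs at positions 19–28; this primer anneals to the bottom strand there with its 3' end pointing downstream.
Reverse complement of the reverse primer: TCATCGC. This occurs on the top strand at positions 42–48.
Amplicon spans positions 19–48: 30 bp.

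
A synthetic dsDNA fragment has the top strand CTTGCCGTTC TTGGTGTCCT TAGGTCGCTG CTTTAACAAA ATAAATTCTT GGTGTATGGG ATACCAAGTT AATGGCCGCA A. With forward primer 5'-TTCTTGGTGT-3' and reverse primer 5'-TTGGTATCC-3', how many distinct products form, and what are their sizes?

The forward primer TTCTTGGTGT matches the top strand at positions 8–17, 46–55.
The reverse primer's reverse complement is GGATACCAA, matching at positions 59–67.
Each forward site pairs with the reverse site to give a product ending at position 67: sizes 60, 22 bp.

Two products: 60 bp, 22 bp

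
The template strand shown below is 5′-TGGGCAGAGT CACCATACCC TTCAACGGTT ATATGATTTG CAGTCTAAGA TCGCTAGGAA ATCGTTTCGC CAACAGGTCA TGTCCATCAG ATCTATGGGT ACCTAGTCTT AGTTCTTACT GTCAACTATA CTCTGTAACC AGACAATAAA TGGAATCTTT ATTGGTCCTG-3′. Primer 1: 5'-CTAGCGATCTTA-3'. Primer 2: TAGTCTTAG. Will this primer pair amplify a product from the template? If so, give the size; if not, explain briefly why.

No product — the primers' 3' ends point away from each other.

Primer 1 (CTAGCGATCTTA) has reverse complement TAAGATCGCTAG, which matches the top strand at positions 46–57; primer 1 anneals to the top strand there with its 3' end pointing upstream toward position 46.
Primer 2 (TAGTCTTAG) matches the top strand directly at positions 104–112; it anneals to the bottom strand with its 3' end pointing downstream toward position 112.
The 3' ends diverge (primer 1 extends toward position 1, primer 2 toward position 170), so the primers never converge on a shared product.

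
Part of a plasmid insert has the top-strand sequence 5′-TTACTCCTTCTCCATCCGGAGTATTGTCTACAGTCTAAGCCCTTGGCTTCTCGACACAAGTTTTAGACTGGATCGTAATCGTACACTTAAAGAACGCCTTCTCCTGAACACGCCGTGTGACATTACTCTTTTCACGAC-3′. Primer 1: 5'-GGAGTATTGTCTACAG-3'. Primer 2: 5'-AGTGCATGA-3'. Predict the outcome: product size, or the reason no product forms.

Primer 2 (AGTGCATGA) does not match the top strand, and its reverse complement TCATGCACT does not match either.
With no annealing site for primer 2, no amplification occurs.

No product — primer 2 has no binding site in the template.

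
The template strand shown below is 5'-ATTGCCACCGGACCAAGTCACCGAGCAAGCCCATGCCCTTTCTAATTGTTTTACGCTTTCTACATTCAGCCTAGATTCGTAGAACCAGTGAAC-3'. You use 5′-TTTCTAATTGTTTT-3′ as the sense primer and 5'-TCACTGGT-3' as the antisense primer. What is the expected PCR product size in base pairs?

Forward primer TTTCTAATTGTTTT is found on the top strand at positions 39–52.
Taking the reverse complement of TCACTGGT gives ACCAGTGA, found at positions 84–91 on the template; the primer anneals here to the top strand with its 3' end pointing upstream.
The product runs from position 39 to position 91, so its length is 91 − 39 + 1 = 53 bp.

53 bp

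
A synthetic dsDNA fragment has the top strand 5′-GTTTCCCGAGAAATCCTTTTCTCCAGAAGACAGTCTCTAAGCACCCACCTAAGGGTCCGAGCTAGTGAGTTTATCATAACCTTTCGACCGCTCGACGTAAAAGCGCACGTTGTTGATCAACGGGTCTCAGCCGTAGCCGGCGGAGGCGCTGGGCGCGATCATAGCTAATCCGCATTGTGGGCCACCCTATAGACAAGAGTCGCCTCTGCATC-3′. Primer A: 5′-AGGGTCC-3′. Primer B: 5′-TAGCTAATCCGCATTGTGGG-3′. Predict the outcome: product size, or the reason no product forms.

Primer A (AGGGTCC) matches the top strand at positions 52–58 (3' end points downstream).
Primer B (TAGCTAATCCGCATTGTGGG) also matches the top strand directly, at positions 162–181 — its reverse complement CCCACAATGCGGATTAGCTA is not present.
Both primers anneal to the bottom strand with 3' ends pointing the same way, so neither can prime synthesis back toward the other.

No product — both primers anneal to the same strand and extend in the same direction.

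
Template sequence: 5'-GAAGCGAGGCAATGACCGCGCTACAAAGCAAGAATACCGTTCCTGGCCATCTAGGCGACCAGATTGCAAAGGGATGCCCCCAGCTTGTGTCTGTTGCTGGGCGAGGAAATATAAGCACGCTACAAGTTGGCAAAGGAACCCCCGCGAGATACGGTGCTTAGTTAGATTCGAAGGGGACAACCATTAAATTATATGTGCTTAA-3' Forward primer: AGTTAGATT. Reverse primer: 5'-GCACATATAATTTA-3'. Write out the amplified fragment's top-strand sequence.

5'-AGTTAGATTCGAAGGGGACAACCATTAAATTATATGTGC-3'

The forward primer matches the template at positions 160–168.
The reverse primer's reverse complement is TAAATTATATGTGC, which matches the template at positions 185–198.
The product is the template from position 160 through 198 (39 bp).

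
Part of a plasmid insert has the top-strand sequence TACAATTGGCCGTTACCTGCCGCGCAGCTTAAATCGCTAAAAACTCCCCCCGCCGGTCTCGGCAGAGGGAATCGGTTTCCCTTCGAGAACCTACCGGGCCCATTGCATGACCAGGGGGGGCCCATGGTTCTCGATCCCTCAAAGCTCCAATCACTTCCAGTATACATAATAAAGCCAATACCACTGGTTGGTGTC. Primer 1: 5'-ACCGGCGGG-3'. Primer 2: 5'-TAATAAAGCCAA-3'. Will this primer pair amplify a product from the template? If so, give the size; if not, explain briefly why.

No product — the primers' 3' ends point away from each other.

Primer 1 (ACCGGCGGG) has reverse complement CCCGCCGGT, which matches the top strand at positions 49–57; primer 1 anneals to the top strand there with its 3' end pointing upstream toward position 49.
Primer 2 (TAATAAAGCCAA) matches the top strand directly at positions 167–178; it anneals to the bottom strand with its 3' end pointing downstream toward position 178.
The 3' ends diverge (primer 1 extends toward position 1, primer 2 toward position 195), so the primers never converge on a shared product.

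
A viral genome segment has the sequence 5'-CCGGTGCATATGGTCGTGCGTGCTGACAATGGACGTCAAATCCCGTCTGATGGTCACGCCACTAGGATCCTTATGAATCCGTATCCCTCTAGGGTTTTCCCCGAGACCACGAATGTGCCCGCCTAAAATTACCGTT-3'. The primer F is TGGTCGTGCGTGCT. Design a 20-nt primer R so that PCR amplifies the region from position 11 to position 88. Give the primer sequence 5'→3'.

The product's 3' end on the top strand is position 88.
The reverse primer anneals to the top strand over positions 69–88, i.e. to CCTTATGAATCCGTATCCCT.
Its sequence written 5'→3' is the reverse complement: AGGGATACGGATTCATAAGG.

5'-AGGGATACGGATTCATAAGG-3'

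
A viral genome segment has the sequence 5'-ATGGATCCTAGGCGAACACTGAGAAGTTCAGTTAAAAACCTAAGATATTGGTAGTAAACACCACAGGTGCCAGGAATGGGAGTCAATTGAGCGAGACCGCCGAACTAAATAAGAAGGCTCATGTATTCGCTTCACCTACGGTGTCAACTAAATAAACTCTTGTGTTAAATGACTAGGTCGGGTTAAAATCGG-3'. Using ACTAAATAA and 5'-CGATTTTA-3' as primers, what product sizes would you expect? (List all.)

88 bp, 45 bp

The forward primer ACTAAATAA matches the top strand at positions 104–112, 147–155.
The reverse primer's reverse complement is TAAAATCG, matching at positions 184–191.
Each forward site pairs with the reverse site to give a product ending at position 191: sizes 88, 45 bp.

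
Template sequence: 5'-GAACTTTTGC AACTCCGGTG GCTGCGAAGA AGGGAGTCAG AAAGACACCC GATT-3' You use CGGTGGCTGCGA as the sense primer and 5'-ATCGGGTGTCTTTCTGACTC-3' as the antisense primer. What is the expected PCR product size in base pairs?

38 bp

Scanning the template, CGGTGGCTGCGA occurs at positions 16–27; this primer anneals to the bottom strand there with its 3' end pointing downstream.
The reverse primer's reverse complement is GAGTCAGAAAGACACCCGAT, which matches the template at positions 34–53.
The product runs from position 16 to position 53, so its length is 53 − 16 + 1 = 38 bp.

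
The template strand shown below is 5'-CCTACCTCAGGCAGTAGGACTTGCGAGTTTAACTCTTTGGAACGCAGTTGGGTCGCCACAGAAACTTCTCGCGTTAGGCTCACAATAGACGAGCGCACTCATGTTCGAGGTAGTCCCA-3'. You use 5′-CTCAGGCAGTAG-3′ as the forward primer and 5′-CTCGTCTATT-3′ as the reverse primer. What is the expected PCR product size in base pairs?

88 bp

Forward primer CTCAGGCAGTAG is found on the top strand at positions 6–17.
The reverse primer's reverse complement is AATAGACGAG, which matches the template at positions 84–93.
Product length = (reverse-primer end) − (forward-primer start) + 1 = 93 − 6 + 1 = 88 bp.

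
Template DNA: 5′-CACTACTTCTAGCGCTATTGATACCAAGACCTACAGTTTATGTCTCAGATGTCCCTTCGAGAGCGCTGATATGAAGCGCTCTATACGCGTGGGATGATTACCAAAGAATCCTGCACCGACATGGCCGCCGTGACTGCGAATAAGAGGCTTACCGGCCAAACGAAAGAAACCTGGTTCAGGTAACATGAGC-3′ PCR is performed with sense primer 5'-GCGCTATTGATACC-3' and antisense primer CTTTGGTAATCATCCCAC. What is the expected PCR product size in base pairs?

95 bp

The forward primer matches the template at positions 12–25.
Taking the reverse complement of CTTTGGTAATCATCCCAC gives GTGGGATGATTACCAAAG, found at positions 89–106 on the template; the primer anneals here to the top strand with its 3' end pointing upstream.
Amplicon spans positions 12–106: 95 bp.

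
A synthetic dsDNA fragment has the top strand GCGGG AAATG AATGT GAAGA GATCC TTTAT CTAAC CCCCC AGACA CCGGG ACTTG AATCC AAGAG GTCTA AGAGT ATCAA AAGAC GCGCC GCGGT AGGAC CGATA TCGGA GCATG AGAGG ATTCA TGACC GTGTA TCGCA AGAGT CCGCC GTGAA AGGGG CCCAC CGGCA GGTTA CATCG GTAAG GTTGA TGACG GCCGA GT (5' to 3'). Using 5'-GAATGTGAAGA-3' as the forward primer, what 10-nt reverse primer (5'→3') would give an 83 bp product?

5'-GCGGCGCGTC-3'

The forward primer binds at positions 10–20, so an 83 bp product ends at position 10 + 83 − 1 = 92.
The reverse primer anneals to the top strand over positions 83–92, i.e. to GACGCGCCGC.
Its sequence written 5'→3' is the reverse complement: GCGGCGCGTC.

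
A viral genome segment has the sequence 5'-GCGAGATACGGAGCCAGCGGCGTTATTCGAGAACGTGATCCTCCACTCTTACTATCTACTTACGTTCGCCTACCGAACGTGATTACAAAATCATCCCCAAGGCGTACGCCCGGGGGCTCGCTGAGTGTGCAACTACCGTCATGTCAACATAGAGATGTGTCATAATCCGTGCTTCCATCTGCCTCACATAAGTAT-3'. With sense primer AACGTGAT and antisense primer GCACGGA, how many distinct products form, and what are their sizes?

The forward primer AACGTGAT matches the top strand at positions 32–39, 76–83.
The reverse primer's reverse complement is TCCGTGC, matching at positions 166–172.
Each forward site pairs with the reverse site to give a product ending at position 172: sizes 141, 97 bp.

Two products: 141 bp, 97 bp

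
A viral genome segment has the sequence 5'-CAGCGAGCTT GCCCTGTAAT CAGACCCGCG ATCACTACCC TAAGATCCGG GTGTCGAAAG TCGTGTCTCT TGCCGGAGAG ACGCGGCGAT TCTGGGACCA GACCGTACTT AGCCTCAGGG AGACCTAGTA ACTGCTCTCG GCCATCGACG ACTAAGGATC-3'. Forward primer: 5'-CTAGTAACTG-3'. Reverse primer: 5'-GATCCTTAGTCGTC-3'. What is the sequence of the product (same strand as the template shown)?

5'-CTAGTAACTGCTCTCGGCCATCGACGACTAAGGATC-3'

Scanning the template, CTAGTAACTG occurs at positions 125–134; this primer anneals to the bottom strand there with its 3' end pointing downstream.
Taking the reverse complement of GATCCTTAGTCGTC gives GACGACTAAGGATC, found at positions 147–160 on the template; the primer anneals here to the top strand with its 3' end pointing upstream.
The product is the template from position 125 through 160 (36 bp).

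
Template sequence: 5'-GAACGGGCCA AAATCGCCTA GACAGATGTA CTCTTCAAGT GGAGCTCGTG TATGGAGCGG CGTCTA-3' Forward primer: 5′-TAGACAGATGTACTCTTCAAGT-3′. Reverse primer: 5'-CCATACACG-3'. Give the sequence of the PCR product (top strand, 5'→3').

Forward primer TAGACAGATGTACTCTTCAAGT is found on the top strand at positions 19–40.
Reverse complement of the reverse primer: CGTGTATGG. This occurs on the top strand at positions 47–55.
The product is the template from position 19 through 55 (37 bp).

5'-TAGACAGATGTACTCTTCAAGTGGAGCTCGTGTATGG-3'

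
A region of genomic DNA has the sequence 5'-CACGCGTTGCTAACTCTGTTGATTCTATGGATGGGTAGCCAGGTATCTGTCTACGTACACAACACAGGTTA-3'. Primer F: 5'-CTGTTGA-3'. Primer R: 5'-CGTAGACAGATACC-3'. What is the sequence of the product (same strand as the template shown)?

The forward primer matches the template at positions 16–22.
Taking the reverse complement of CGTAGACAGATACC gives GGTATCTGTCTACG, found at positions 42–55 on the template; the primer anneals here to the top strand with its 3' end pointing upstream.
The product is the template from position 16 through 55 (40 bp).

5'-CTGTTGATTCTATGGATGGGTAGCCAGGTATCTGTCTACG-3'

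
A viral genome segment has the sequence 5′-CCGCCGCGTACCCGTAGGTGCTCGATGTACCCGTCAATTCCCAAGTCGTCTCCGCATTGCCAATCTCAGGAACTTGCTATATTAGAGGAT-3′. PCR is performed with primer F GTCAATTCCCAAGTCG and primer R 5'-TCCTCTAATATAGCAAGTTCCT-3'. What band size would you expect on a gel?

The forward primer matches the template at positions 33–48.
The reverse primer's reverse complement is AGGAACTTGCTATATTAGAGGA, which matches the template at positions 68–89.
The product runs from position 33 to position 89, so its length is 89 − 33 + 1 = 57 bp.

57 bp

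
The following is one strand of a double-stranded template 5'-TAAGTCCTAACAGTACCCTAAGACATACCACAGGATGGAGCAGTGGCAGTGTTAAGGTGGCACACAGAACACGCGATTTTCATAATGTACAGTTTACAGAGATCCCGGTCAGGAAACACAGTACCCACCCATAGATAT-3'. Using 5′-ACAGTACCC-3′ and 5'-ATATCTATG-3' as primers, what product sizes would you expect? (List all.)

129 bp, 21 bp

The forward primer ACAGTACCC matches the top strand at positions 10–18, 118–126.
The reverse primer's reverse complement is CATAGATAT, matching at positions 130–138.
Each forward site pairs with the reverse site to give a product ending at position 138: sizes 129, 21 bp.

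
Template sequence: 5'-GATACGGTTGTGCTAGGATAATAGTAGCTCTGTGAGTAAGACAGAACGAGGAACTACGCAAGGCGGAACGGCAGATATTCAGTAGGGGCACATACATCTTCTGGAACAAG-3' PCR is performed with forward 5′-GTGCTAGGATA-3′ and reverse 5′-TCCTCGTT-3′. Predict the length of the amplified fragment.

43 bp

Scanning the template, GTGCTAGGATA occurs at positions 10–20; this primer anneals to the bottom strand there with its 3' end pointing downstream.
Taking the reverse complement of TCCTCGTT gives AACGAGGA, found at positions 45–52 on the template; the primer anneals here to the top strand with its 3' end pointing upstream.
Product length = (reverse-primer end) − (forward-primer start) + 1 = 52 − 10 + 1 = 43 bp.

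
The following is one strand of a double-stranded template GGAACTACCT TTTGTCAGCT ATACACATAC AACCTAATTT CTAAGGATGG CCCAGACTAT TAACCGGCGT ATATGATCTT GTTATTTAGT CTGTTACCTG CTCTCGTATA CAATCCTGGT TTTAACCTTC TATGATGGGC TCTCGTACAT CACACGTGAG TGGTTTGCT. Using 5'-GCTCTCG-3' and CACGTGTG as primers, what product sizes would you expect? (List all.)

The forward primer GCTCTCG matches the top strand at positions 100–106, 139–145.
The reverse primer's reverse complement is CACACGTG, matching at positions 151–158.
Each forward site pairs with the reverse site to give a product ending at position 158: sizes 59, 20 bp.

59 bp, 20 bp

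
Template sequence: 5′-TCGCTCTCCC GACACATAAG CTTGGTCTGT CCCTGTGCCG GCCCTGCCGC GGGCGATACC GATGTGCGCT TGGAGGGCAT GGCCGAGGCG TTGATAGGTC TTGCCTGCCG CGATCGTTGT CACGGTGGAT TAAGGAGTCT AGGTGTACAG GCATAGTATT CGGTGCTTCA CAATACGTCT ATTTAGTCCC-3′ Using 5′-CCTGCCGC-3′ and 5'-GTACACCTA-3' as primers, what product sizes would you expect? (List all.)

The forward primer CCTGCCGC matches the top strand at positions 43–50, 104–111.
The reverse primer's reverse complement is TAGGTGTAC, matching at positions 140–148.
Each forward site pairs with the reverse site to give a product ending at position 148: sizes 106, 45 bp.

106 bp, 45 bp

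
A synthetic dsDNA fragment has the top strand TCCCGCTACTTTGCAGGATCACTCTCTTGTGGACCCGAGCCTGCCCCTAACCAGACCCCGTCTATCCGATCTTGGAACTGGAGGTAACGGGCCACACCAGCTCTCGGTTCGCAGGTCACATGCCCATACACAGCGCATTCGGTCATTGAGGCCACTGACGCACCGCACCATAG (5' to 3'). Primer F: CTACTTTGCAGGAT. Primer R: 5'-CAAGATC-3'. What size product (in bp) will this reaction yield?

Forward primer CTACTTTGCAGGAT is found on the top strand at positions 6–19.
Taking the reverse complement of CAAGATC gives GATCTTG, found at positions 68–74 on the template; the primer anneals here to the top strand with its 3' end pointing upstream.
Amplicon spans positions 6–74: 69 bp.

69 bp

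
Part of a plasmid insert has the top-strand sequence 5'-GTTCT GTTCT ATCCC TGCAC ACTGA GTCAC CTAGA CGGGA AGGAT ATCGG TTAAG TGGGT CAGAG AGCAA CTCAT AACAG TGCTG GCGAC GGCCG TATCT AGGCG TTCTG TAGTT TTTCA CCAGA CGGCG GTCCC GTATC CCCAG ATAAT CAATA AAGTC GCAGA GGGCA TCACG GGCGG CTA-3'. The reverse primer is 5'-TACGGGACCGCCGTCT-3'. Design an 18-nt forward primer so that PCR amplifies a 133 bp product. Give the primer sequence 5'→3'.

5'-GTTCTATCCCTGCACACT-3'

The reverse primer's reverse complement AGACGGCGGTCCCGTA matches the template at positions 123–138, so the product ends at position 138.
A 133 bp product then starts at position 138 − 133 + 1 = 6.
The forward primer is identical to the top strand there: GTTCTATCCCTGCACACT.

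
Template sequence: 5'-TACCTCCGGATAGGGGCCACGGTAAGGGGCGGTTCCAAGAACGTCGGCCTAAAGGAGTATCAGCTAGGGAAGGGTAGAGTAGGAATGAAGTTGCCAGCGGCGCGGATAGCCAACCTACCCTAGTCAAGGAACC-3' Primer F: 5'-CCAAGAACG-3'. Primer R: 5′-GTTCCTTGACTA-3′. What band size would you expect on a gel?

Scanning the template, CCAAGAACG occurs at positions 35–43; this primer anneals to the bottom strand there with its 3' end pointing downstream.
Reverse complement of the reverse primer: TAGTCAAGGAAC. This occurs on the top strand at positions 121–132.
The product runs from position 35 to position 132, so its length is 132 − 35 + 1 = 98 bp.

98 bp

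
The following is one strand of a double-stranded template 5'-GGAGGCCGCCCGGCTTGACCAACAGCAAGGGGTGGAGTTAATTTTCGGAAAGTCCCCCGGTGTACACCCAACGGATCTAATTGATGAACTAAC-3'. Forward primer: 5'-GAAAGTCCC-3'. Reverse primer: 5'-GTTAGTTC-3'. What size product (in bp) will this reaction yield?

The forward primer matches the template at positions 48–56.
Taking the reverse complement of GTTAGTTC gives GAACTAAC, found at positions 86–93 on the template; the primer anneals here to the top strand with its 3' end pointing upstream.
Amplicon spans positions 48–93: 46 bp.

46 bp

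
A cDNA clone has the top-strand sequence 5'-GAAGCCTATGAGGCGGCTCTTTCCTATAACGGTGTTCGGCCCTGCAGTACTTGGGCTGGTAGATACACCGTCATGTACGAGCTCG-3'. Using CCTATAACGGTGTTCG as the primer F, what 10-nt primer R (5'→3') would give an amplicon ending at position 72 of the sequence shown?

The forward primer binds at positions 23–38; the product's 3' end on the top strand is position 72.
The reverse primer anneals to the top strand over positions 63–72, i.e. to ATACACCGTC.
Its sequence written 5'→3' is the reverse complement: GACGGTGTAT.

5'-GACGGTGTAT-3'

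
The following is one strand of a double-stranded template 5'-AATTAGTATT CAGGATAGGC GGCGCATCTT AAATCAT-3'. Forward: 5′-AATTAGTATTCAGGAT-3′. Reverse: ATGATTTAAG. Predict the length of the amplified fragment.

37 bp

Forward primer AATTAGTATTCAGGAT is found on the top strand at positions 1–16.
Taking the reverse complement of ATGATTTAAG gives CTTAAATCAT, found at positions 28–37 on the template; the primer anneals here to the top strand with its 3' end pointing upstream.
Product length = (reverse-primer end) − (forward-primer start) + 1 = 37 − 1 + 1 = 37 bp.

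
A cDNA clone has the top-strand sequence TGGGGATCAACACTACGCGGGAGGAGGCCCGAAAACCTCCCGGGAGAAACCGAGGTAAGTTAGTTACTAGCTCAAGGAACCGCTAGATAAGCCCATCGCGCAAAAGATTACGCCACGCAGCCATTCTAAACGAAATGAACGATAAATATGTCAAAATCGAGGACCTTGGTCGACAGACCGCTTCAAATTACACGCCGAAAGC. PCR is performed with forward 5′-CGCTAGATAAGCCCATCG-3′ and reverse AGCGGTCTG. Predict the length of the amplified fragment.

Forward primer CGCTAGATAAGCCCATCG is found on the top strand at positions 81–98.
The reverse primer's reverse complement is CAGACCGCT, which matches the template at positions 174–182.
The product runs from position 81 to position 182, so its length is 182 − 81 + 1 = 102 bp.

102 bp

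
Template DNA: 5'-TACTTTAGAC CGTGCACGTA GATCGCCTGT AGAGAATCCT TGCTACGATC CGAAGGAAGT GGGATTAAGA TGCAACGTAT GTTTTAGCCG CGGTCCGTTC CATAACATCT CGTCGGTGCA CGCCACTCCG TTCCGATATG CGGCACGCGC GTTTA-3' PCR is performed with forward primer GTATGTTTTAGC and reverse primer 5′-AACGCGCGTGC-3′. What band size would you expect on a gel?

Scanning the template, GTATGTTTTAGC occurs at positions 77–88; this primer anneals to the bottom strand there with its 3' end pointing downstream.
The reverse primer's reverse complement is GCACGCGCGTT, which matches the template at positions 143–153.
The product runs from position 77 to position 153, so its length is 153 − 77 + 1 = 77 bp.

77 bp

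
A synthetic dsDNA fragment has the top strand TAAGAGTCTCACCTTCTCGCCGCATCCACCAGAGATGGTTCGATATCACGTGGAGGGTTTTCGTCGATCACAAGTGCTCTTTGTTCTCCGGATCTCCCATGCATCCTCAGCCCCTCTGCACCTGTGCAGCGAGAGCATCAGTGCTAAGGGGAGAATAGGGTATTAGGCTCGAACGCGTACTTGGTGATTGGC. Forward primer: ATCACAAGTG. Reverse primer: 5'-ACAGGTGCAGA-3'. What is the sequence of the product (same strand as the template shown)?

Scanning the template, ATCACAAGTG occurs at positions 67–76; this primer anneals to the bottom strand there with its 3' end pointing downstream.
Reverse complement of the reverse primer: TCTGCACCTGT. This occurs on the top strand at positions 115–125.
The product is the template from position 67 through 125 (59 bp).

5'-ATCACAAGTGCTCTTTGTTCTCCGGATCTCCCATGCATCCTCAGCCCCTCTGCACCTGT-3'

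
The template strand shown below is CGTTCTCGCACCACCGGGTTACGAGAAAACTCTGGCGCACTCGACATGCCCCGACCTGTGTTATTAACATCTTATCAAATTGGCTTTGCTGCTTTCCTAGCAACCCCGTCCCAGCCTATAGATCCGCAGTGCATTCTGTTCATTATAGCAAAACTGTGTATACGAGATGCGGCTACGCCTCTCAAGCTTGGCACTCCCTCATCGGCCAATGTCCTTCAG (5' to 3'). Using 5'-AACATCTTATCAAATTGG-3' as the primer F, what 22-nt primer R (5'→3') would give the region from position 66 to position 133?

5'-TGCACTGCGGATCTATAGGCTG-3'

The product's 3' end on the top strand is position 133.
The reverse primer anneals to the top strand over positions 112–133, i.e. to CAGCCTATAGATCCGCAGTGCA.
Its sequence written 5'→3' is the reverse complement: TGCACTGCGGATCTATAGGCTG.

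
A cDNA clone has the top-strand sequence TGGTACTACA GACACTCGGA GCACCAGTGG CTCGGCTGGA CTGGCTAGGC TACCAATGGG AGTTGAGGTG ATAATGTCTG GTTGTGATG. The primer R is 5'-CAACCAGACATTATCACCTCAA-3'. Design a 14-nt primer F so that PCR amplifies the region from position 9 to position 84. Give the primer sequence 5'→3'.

The reverse primer's reverse complement TTGAGGTGATAATGTCTGGTTG matches the template at positions 63–84; the product starts at position 9.
The forward primer is identical to the top strand over positions 9–22: CAGACACTCGGAGC.

5'-CAGACACTCGGAGC-3'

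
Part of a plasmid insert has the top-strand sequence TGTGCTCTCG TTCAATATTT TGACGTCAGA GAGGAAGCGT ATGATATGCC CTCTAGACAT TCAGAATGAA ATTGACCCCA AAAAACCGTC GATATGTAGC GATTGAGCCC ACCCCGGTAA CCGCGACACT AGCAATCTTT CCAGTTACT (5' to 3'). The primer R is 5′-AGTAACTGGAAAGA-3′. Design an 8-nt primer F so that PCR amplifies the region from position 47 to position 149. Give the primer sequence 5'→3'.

The reverse primer's reverse complement TCTTTCCAGTTACT matches the template at positions 136–149; the product starts at position 47.
The forward primer is identical to the top strand over positions 47–54: TGCCCTCT.

5'-TGCCCTCT-3'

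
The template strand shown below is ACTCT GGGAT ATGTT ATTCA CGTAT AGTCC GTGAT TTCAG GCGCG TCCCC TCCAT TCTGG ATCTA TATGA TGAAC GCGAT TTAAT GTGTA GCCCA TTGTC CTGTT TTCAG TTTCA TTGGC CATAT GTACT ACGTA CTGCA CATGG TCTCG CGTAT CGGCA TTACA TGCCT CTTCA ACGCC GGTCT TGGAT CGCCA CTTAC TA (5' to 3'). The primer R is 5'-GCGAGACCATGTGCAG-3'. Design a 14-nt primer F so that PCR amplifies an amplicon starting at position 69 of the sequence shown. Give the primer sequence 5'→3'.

The reverse primer's reverse complement CTGCACATGGTCTCGC matches the template at positions 136–151; the product starts at position 69.
The forward primer is identical to the top strand over positions 69–82: GATGAACGCGATTT.

5'-GATGAACGCGATTT-3'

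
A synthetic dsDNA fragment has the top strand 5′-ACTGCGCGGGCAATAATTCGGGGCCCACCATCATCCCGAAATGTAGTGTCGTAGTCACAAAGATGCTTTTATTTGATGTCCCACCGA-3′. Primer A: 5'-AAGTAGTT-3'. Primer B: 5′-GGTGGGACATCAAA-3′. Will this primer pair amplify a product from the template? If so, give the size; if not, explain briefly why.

No product — primer A has no binding site in the template.

Primer A (AAGTAGTT) does not match the top strand, and its reverse complement AACTACTT does not match either.
With no annealing site for primer A, no amplification occurs.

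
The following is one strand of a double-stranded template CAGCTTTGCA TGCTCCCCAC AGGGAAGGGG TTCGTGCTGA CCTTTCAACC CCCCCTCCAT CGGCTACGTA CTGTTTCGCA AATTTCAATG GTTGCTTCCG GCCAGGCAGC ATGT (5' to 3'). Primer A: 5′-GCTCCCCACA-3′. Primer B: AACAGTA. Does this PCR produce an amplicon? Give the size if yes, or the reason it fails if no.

Primer A (GCTCCCCACA) matches the top strand at positions 12–21; it acts as a forward primer.
Primer B's reverse complement is TACTGTT, matching the top strand at positions 69–75; it acts as a reverse primer.
The 3' ends face each other across positions 12–75, giving a 64 bp product.

Yes — a 64 bp product.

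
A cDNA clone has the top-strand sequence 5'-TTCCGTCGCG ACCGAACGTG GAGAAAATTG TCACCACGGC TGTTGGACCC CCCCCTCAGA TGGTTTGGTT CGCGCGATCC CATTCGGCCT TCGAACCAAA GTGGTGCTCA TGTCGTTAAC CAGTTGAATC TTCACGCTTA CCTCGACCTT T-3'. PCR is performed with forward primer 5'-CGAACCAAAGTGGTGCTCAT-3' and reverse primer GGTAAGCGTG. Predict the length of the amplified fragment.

Scanning the template, CGAACCAAAGTGGTGCTCAT occurs at positions 92–111; this primer anneals to the bottom strand there with its 3' end pointing downstream.
Taking the reverse complement of GGTAAGCGTG gives CACGCTTACC, found at positions 133–142 on the template; the primer anneals here to the top strand with its 3' end pointing upstream.
Product length = (reverse-primer end) − (forward-primer start) + 1 = 142 − 92 + 1 = 51 bp.

51 bp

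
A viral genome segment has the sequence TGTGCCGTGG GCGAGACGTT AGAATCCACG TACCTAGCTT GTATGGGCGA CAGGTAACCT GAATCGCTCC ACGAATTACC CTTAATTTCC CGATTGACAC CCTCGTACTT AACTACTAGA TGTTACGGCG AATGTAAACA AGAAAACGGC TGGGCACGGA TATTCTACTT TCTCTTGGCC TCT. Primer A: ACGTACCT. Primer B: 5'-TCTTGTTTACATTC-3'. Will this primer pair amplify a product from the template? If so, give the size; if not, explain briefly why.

Yes — a 116 bp product.

Primer A (ACGTACCT) matches the top strand at positions 28–35; it acts as a forward primer.
Primer B's reverse complement is GAATGTAAACAAGA, matching the top strand at positions 130–143; it acts as a reverse primer.
The 3' ends face each other across positions 28–143, giving a 116 bp product.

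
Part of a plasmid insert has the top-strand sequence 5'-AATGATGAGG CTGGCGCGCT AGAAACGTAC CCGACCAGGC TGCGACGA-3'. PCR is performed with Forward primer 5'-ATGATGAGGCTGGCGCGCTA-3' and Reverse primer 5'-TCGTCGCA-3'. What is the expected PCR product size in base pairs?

Scanning the template, ATGATGAGGCTGGCGCGCTA occurs at positions 2–21; this primer anneals to the bottom strand there with its 3' end pointing downstream.
The reverse primer's reverse complement is TGCGACGA, which matches the template at positions 41–48.
Product length = (reverse-primer end) − (forward-primer start) + 1 = 48 − 2 + 1 = 47 bp.

47 bp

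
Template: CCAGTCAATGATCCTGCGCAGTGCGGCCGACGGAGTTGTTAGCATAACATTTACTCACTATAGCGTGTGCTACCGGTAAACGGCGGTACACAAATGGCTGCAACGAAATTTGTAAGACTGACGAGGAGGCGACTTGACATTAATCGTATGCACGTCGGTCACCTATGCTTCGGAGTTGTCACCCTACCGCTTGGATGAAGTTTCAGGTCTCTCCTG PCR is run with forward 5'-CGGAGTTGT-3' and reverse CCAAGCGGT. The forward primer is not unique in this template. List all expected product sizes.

The forward primer CGGAGTTGT matches the top strand at positions 31–39, 171–179.
The reverse primer's reverse complement is ACCGCTTGG, matching at positions 186–194.
Each forward site pairs with the reverse site to give a product ending at position 194: sizes 164, 24 bp.

164 bp, 24 bp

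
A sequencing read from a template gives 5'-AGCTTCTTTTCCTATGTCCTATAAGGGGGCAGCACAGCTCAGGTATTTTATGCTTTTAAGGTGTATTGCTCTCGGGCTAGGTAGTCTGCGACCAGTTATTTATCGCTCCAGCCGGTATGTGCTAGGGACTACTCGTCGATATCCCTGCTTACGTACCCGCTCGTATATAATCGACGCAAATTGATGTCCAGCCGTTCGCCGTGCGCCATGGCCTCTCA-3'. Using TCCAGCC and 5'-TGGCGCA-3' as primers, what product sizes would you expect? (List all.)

The forward primer TCCAGCC matches the top strand at positions 107–113, 187–193.
The reverse primer's reverse complement is TGCGCCA, matching at positions 202–208.
Each forward site pairs with the reverse site to give a product ending at position 208: sizes 102, 22 bp.

102 bp, 22 bp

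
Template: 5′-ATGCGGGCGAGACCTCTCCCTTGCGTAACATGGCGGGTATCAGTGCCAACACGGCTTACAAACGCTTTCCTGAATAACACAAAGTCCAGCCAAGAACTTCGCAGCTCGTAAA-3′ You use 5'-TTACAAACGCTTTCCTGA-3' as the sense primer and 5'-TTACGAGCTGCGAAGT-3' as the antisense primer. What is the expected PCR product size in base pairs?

56 bp

Scanning the template, TTACAAACGCTTTCCTGA occurs at positions 56–73; this primer anneals to the bottom strand there with its 3' end pointing downstream.
The reverse primer's reverse complement is ACTTCGCAGCTCGTAA, which matches the template at positions 96–111.
The product runs from position 56 to position 111, so its length is 111 − 56 + 1 = 56 bp.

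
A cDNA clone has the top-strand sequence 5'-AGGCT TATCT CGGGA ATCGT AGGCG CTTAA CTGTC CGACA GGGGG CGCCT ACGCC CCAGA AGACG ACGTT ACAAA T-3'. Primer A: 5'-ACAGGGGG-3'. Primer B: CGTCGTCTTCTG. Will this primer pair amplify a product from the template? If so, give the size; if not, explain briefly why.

Primer A (ACAGGGGG) matches the top strand at positions 38–45; it acts as a forward primer.
Primer B's reverse complement is CAGAAGACGACG, matching the top strand at positions 57–68; it acts as a reverse primer.
The 3' ends face each other across positions 38–68, giving a 31 bp product.

Yes — a 31 bp product.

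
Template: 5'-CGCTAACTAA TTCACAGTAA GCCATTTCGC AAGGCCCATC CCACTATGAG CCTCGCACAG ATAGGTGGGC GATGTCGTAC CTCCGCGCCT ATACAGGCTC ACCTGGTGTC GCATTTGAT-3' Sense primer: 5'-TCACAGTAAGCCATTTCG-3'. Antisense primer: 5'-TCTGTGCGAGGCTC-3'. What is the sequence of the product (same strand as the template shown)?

5'-TCACAGTAAGCCATTTCGCAAGGCCCATCCCACTATGAGCCTCGCACAGA-3'

The forward primer matches the template at positions 12–29.
The reverse primer's reverse complement is GAGCCTCGCACAGA, which matches the template at positions 48–61.
The product is the template from position 12 through 61 (50 bp).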